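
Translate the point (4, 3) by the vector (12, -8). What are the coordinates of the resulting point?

Translation by (12, -8) (homogeneous matrix [[1, 0, 12], [0, 1, -8], [0, 0, 1]]):
x' = 4 + 12 = 16
y' = 3 + -8 = -5
Result: (16, -5)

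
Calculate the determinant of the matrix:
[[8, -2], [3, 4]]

For a 2×2 matrix [[a, b], [c, d]], det = ad - bc
det = (8)(4) - (-2)(3) = 32 - -6 = 38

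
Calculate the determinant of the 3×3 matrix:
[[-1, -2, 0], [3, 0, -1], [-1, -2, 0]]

Expansion along first row:
det = -1·det([[0,-1],[-2,0]]) - -2·det([[3,-1],[-1,0]]) + 0·det([[3,0],[-1,-2]])
    = -1·(0·0 - -1·-2) - -2·(3·0 - -1·-1) + 0·(3·-2 - 0·-1)
    = -1·-2 - -2·-1 + 0·-6
    = 2 + -2 + 0 = 0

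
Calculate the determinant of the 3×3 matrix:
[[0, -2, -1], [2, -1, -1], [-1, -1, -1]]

Expansion along first row:
det = 0·det([[-1,-1],[-1,-1]]) - -2·det([[2,-1],[-1,-1]]) + -1·det([[2,-1],[-1,-1]])
    = 0·(-1·-1 - -1·-1) - -2·(2·-1 - -1·-1) + -1·(2·-1 - -1·-1)
    = 0·0 - -2·-3 + -1·-3
    = 0 + -6 + 3 = -3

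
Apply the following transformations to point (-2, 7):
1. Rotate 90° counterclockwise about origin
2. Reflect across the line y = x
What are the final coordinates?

Step 1: Rotate 90° → (-7, -2)
Step 2: Reflect across line y = x → (-2, -7)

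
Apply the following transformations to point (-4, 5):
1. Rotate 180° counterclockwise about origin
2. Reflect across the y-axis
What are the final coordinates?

Step 1: Rotate 180° → (4, -5)
Step 2: Reflect across y-axis → (-4, -5)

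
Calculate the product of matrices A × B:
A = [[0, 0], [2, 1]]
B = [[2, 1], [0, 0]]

Matrix multiplication:
C[0][0] = 0×2 + 0×0 = 0
C[0][1] = 0×1 + 0×0 = 0
C[1][0] = 2×2 + 1×0 = 4
C[1][1] = 2×1 + 1×0 = 2
Result: [[0, 0], [4, 2]]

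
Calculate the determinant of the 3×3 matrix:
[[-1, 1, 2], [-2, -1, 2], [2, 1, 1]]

Expansion along first row:
det = -1·det([[-1,2],[1,1]]) - 1·det([[-2,2],[2,1]]) + 2·det([[-2,-1],[2,1]])
    = -1·(-1·1 - 2·1) - 1·(-2·1 - 2·2) + 2·(-2·1 - -1·2)
    = -1·-3 - 1·-6 + 2·0
    = 3 + 6 + 0 = 9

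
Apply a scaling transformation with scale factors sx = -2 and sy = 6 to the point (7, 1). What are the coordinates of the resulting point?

Scaling matrix:
[[-2, 0], [0, 6]]
Result: (7 × -2, 1 × 6) = (-14, 6)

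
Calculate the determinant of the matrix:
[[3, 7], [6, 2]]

For a 2×2 matrix [[a, b], [c, d]], det = ad - bc
det = (3)(2) - (7)(6) = 6 - 42 = -36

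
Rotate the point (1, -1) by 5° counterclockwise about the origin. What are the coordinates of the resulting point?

Rotation matrix for 5°: [[cos 5°, -sin 5°], [sin 5°, cos 5°]] ≈ [[0.996195, -0.087156], [0.087156, 0.996195]]
[[0.996195, -0.087156], [0.087156, 0.996195]] × [1, -1]ᵀ ≈ [1.0834, -0.9090]ᵀ
Result: (1.0834, -0.9090)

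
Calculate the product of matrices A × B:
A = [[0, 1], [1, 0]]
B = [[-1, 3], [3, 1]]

Matrix multiplication:
C[0][0] = 0×-1 + 1×3 = 3
C[0][1] = 0×3 + 1×1 = 1
C[1][0] = 1×-1 + 0×3 = -1
C[1][1] = 1×3 + 0×1 = 3
Result: [[3, 1], [-1, 3]]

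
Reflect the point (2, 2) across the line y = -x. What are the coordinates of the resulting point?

Reflection across line y = -x: (2, 2) → (-2, -2)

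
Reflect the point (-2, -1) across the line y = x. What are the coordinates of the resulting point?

Reflection across line y = x: (-2, -1) → (-1, -2)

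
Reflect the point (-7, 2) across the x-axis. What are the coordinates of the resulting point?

Reflection across x-axis: (-7, 2) → (-7, -2)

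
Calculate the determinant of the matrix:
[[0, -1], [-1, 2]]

For a 2×2 matrix [[a, b], [c, d]], det = ad - bc
det = (0)(2) - (-1)(-1) = 0 - 1 = -1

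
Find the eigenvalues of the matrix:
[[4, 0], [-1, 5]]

Characteristic equation: det(A - λI) = 0
λ² - (trace)λ + (det) = 0
trace = 4 + 5 = 9, det = (4)(5) - (0)(-1) = 20
λ² - (9)λ + (20) = 0
λ = (9 ± √((9)² - 4·(20))) / 2 = (9 ± √1) / 2
Solving: λ = 4, 5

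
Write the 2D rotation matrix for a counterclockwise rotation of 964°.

Rotation matrix formula: [[cos θ, -sin θ], [sin θ, cos θ]]
For θ = 964°:
cos(964°) = -0.4384
sin(964°) = -0.8988
Result: [[-0.4384, 0.8988], [-0.8988, -0.4384]]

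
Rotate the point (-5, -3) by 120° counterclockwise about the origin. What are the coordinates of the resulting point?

Rotation matrix for 120°: [[cos 120°, -sin 120°], [sin 120°, cos 120°]] ≈ [[-0.500000, -0.866025], [0.866025, -0.500000]]
[[-0.500000, -0.866025], [0.866025, -0.500000]] × [-5, -3]ᵀ ≈ [5.0981, -2.8301]ᵀ
Result: (5.0981, -2.8301)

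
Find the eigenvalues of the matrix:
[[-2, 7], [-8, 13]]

Characteristic equation: det(A - λI) = 0
λ² - (trace)λ + (det) = 0
trace = -2 + 13 = 11, det = (-2)(13) - (7)(-8) = 30
λ² - (11)λ + (30) = 0
λ = (11 ± √((11)² - 4·(30))) / 2 = (11 ± √1) / 2
Solving: λ = 5, 6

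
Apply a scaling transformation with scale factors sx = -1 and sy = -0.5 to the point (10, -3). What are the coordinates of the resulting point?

Scaling matrix:
[[-1, 0], [0, -0.50]]
Result: (10 × -1, -3 × -0.5) = (-10, 1.5)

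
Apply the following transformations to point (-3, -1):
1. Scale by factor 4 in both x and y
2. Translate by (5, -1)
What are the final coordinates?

Step 1: Scale (-3, -1) by 4 → (-12, -4)
Step 2: Translate by (5, -1) → (-7, -5)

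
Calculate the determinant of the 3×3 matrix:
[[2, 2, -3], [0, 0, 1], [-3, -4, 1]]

Expansion along first row:
det = 2·det([[0,1],[-4,1]]) - 2·det([[0,1],[-3,1]]) + -3·det([[0,0],[-3,-4]])
    = 2·(0·1 - 1·-4) - 2·(0·1 - 1·-3) + -3·(0·-4 - 0·-3)
    = 2·4 - 2·3 + -3·0
    = 8 + -6 + 0 = 2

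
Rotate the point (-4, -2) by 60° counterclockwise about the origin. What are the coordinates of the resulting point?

Rotation matrix for 60°: [[cos 60°, -sin 60°], [sin 60°, cos 60°]] ≈ [[0.500000, -0.866025], [0.866025, 0.500000]]
[[0.500000, -0.866025], [0.866025, 0.500000]] × [-4, -2]ᵀ ≈ [-0.2679, -4.4641]ᵀ
Result: (-0.2679, -4.4641)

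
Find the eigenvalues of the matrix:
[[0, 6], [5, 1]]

Characteristic equation: det(A - λI) = 0
λ² - (trace)λ + (det) = 0
trace = 0 + 1 = 1, det = (0)(1) - (6)(5) = -30
λ² - (1)λ + (-30) = 0
λ = (1 ± √((1)² - 4·(-30))) / 2 = (1 ± √121) / 2
Solving: λ = -5, 6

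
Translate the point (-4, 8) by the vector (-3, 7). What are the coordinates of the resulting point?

Translation by (-3, 7) (homogeneous matrix [[1, 0, -3], [0, 1, 7], [0, 0, 1]]):
x' = -4 + -3 = -7
y' = 8 + 7 = 15
Result: (-7, 15)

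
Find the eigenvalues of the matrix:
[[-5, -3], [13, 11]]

Characteristic equation: det(A - λI) = 0
λ² - (trace)λ + (det) = 0
trace = -5 + 11 = 6, det = (-5)(11) - (-3)(13) = -16
λ² - (6)λ + (-16) = 0
λ = (6 ± √((6)² - 4·(-16))) / 2 = (6 ± √100) / 2
Solving: λ = -2, 8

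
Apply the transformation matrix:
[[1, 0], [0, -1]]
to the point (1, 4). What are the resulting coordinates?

Matrix multiplication:
[[1, 0], [0, -1]] × [1, 4]ᵀ
= [(1)(1) + (0)(4), (0)(1) + (-1)(4)]ᵀ
= [1, -4]ᵀ
Result: (1, -4)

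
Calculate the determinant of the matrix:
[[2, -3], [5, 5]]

For a 2×2 matrix [[a, b], [c, d]], det = ad - bc
det = (2)(5) - (-3)(5) = 10 - -15 = 25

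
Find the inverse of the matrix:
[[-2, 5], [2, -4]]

For [[a,b],[c,d]], inverse = (1/det)·[[d,-b],[-c,a]]
det = (-2)(-4) - (5)(2) = 8 - 10 = -2
Inverse = (1/-2)·[[-4, -5], [-2, -2]]
= [[2, 5/2], [1, 1]]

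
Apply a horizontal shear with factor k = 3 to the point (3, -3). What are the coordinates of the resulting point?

Shear matrix for horizontal shear with factor k = 3:
[[1, 3], [0, 1]]
Result: (3, -3) → (-6, -3)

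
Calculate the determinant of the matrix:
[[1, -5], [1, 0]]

For a 2×2 matrix [[a, b], [c, d]], det = ad - bc
det = (1)(0) - (-5)(1) = 0 - -5 = 5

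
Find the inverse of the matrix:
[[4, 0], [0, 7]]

For [[a,b],[c,d]], inverse = (1/det)·[[d,-b],[-c,a]]
det = (4)(7) - (0)(0) = 28 - 0 = 28
Inverse = (1/28)·[[7, 0], [0, 4]]
= [[1/4, 0], [0, 1/7]]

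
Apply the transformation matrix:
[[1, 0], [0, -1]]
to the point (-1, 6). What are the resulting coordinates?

Matrix multiplication:
[[1, 0], [0, -1]] × [-1, 6]ᵀ
= [(1)(-1) + (0)(6), (0)(-1) + (-1)(6)]ᵀ
= [-1, -6]ᵀ
Result: (-1, -6)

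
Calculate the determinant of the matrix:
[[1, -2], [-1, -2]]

For a 2×2 matrix [[a, b], [c, d]], det = ad - bc
det = (1)(-2) - (-2)(-1) = -2 - 2 = -4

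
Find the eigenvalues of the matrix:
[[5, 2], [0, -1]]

Characteristic equation: det(A - λI) = 0
λ² - (trace)λ + (det) = 0
trace = 5 + -1 = 4, det = (5)(-1) - (2)(0) = -5
λ² - (4)λ + (-5) = 0
λ = (4 ± √((4)² - 4·(-5))) / 2 = (4 ± √36) / 2
Solving: λ = -1, 5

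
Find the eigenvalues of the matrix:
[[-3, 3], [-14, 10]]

Characteristic equation: det(A - λI) = 0
λ² - (trace)λ + (det) = 0
trace = -3 + 10 = 7, det = (-3)(10) - (3)(-14) = 12
λ² - (7)λ + (12) = 0
λ = (7 ± √((7)² - 4·(12))) / 2 = (7 ± √1) / 2
Solving: λ = 3, 4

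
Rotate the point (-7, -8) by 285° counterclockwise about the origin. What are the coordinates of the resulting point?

Rotation matrix for 285°: [[cos 285°, -sin 285°], [sin 285°, cos 285°]] ≈ [[0.258819, 0.965926], [-0.965926, 0.258819]]
[[0.258819, 0.965926], [-0.965926, 0.258819]] × [-7, -8]ᵀ ≈ [-9.5391, 4.6909]ᵀ
Result: (-9.5391, 4.6909)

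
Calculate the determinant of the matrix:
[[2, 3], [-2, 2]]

For a 2×2 matrix [[a, b], [c, d]], det = ad - bc
det = (2)(2) - (3)(-2) = 4 - -6 = 10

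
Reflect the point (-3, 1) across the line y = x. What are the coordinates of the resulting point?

Reflection across line y = x: (-3, 1) → (1, -3)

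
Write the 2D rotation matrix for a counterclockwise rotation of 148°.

Rotation matrix formula: [[cos θ, -sin θ], [sin θ, cos θ]]
For θ = 148°:
cos(148°) = -0.8480
sin(148°) = 0.5299
Result: [[-0.8480, -0.5299], [0.5299, -0.8480]]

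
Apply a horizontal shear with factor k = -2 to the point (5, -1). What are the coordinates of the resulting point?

Shear matrix for horizontal shear with factor k = -2:
[[1, -2], [0, 1]]
Result: (5, -1) → (7, -1)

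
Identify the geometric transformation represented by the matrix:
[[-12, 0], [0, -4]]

This matrix represents: non-uniform scaling by sx = -12, sy = -4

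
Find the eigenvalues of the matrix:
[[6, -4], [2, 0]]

Characteristic equation: det(A - λI) = 0
λ² - (trace)λ + (det) = 0
trace = 6 + 0 = 6, det = (6)(0) - (-4)(2) = 8
λ² - (6)λ + (8) = 0
λ = (6 ± √((6)² - 4·(8))) / 2 = (6 ± √4) / 2
Solving: λ = 2, 4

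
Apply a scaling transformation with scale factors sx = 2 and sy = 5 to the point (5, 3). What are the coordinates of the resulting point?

Scaling matrix:
[[2, 0], [0, 5]]
Result: (5 × 2, 3 × 5) = (10, 15)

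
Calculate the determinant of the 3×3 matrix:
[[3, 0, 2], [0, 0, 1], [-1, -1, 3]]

Expansion along first row:
det = 3·det([[0,1],[-1,3]]) - 0·det([[0,1],[-1,3]]) + 2·det([[0,0],[-1,-1]])
    = 3·(0·3 - 1·-1) - 0·(0·3 - 1·-1) + 2·(0·-1 - 0·-1)
    = 3·1 - 0·1 + 2·0
    = 3 + 0 + 0 = 3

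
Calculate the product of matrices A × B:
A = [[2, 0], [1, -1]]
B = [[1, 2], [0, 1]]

Matrix multiplication:
C[0][0] = 2×1 + 0×0 = 2
C[0][1] = 2×2 + 0×1 = 4
C[1][0] = 1×1 + -1×0 = 1
C[1][1] = 1×2 + -1×1 = 1
Result: [[2, 4], [1, 1]]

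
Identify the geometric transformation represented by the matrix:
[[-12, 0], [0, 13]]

This matrix represents: non-uniform scaling by sx = -12, sy = 13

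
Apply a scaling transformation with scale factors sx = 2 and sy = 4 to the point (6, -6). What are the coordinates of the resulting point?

Scaling matrix:
[[2, 0], [0, 4]]
Result: (6 × 2, -6 × 4) = (12, -24)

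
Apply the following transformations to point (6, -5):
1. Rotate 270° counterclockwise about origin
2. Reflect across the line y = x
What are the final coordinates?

Step 1: Rotate 270° → (-5, -6)
Step 2: Reflect across line y = x → (-6, -5)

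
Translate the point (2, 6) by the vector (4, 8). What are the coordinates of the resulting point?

Translation by (4, 8) (homogeneous matrix [[1, 0, 4], [0, 1, 8], [0, 0, 1]]):
x' = 2 + 4 = 6
y' = 6 + 8 = 14
Result: (6, 14)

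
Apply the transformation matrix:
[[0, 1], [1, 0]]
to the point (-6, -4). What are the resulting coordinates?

Matrix multiplication:
[[0, 1], [1, 0]] × [-6, -4]ᵀ
= [(0)(-6) + (1)(-4), (1)(-6) + (0)(-4)]ᵀ
= [-4, -6]ᵀ
Result: (-4, -6)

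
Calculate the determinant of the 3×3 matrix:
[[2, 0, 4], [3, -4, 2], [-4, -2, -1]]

Expansion along first row:
det = 2·det([[-4,2],[-2,-1]]) - 0·det([[3,2],[-4,-1]]) + 4·det([[3,-4],[-4,-2]])
    = 2·(-4·-1 - 2·-2) - 0·(3·-1 - 2·-4) + 4·(3·-2 - -4·-4)
    = 2·8 - 0·5 + 4·-22
    = 16 + 0 + -88 = -72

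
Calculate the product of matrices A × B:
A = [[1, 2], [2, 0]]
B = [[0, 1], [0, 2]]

Matrix multiplication:
C[0][0] = 1×0 + 2×0 = 0
C[0][1] = 1×1 + 2×2 = 5
C[1][0] = 2×0 + 0×0 = 0
C[1][1] = 2×1 + 0×2 = 2
Result: [[0, 5], [0, 2]]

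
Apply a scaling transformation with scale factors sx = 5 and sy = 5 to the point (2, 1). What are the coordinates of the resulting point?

Scaling matrix:
[[5, 0], [0, 5]]
Result: (2 × 5, 1 × 5) = (10, 5)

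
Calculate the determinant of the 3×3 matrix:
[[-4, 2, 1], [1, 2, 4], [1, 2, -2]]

Expansion along first row:
det = -4·det([[2,4],[2,-2]]) - 2·det([[1,4],[1,-2]]) + 1·det([[1,2],[1,2]])
    = -4·(2·-2 - 4·2) - 2·(1·-2 - 4·1) + 1·(1·2 - 2·1)
    = -4·-12 - 2·-6 + 1·0
    = 48 + 12 + 0 = 60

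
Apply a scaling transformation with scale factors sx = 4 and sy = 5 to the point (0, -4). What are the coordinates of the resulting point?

Scaling matrix:
[[4, 0], [0, 5]]
Result: (0 × 4, -4 × 5) = (0, -20)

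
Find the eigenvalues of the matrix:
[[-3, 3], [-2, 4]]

Characteristic equation: det(A - λI) = 0
λ² - (trace)λ + (det) = 0
trace = -3 + 4 = 1, det = (-3)(4) - (3)(-2) = -6
λ² - (1)λ + (-6) = 0
λ = (1 ± √((1)² - 4·(-6))) / 2 = (1 ± √25) / 2
Solving: λ = -2, 3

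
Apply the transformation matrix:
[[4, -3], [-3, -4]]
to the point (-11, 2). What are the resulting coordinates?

Matrix multiplication:
[[4, -3], [-3, -4]] × [-11, 2]ᵀ
= [(4)(-11) + (-3)(2), (-3)(-11) + (-4)(2)]ᵀ
= [-50, 25]ᵀ
Result: (-50, 25)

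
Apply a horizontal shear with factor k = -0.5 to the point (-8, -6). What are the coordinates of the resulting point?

Shear matrix for horizontal shear with factor k = -0.5:
[[1, -0.50], [0, 1]]
Result: (-8, -6) → (-5, -6)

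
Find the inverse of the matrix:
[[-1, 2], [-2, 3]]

For [[a,b],[c,d]], inverse = (1/det)·[[d,-b],[-c,a]]
det = (-1)(3) - (2)(-2) = -3 - -4 = 1
Inverse = [[3, -2], [2, -1]]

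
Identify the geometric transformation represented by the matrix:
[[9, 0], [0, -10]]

This matrix represents: non-uniform scaling by sx = 9, sy = -10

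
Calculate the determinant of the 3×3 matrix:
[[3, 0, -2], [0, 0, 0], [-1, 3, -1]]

Expansion along first row:
det = 3·det([[0,0],[3,-1]]) - 0·det([[0,0],[-1,-1]]) + -2·det([[0,0],[-1,3]])
    = 3·(0·-1 - 0·3) - 0·(0·-1 - 0·-1) + -2·(0·3 - 0·-1)
    = 3·0 - 0·0 + -2·0
    = 0 + 0 + 0 = 0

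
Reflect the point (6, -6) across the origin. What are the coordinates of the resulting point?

Reflection across origin: (6, -6) → (-6, 6)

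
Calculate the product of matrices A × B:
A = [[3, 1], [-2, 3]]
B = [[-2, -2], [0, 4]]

Matrix multiplication:
C[0][0] = 3×-2 + 1×0 = -6
C[0][1] = 3×-2 + 1×4 = -2
C[1][0] = -2×-2 + 3×0 = 4
C[1][1] = -2×-2 + 3×4 = 16
Result: [[-6, -2], [4, 16]]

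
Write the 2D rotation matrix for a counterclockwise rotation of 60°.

Rotation matrix formula: [[cos θ, -sin θ], [sin θ, cos θ]]
For θ = 60°:
cos(60°) = 1/2
sin(60°) = √3/2
Result: [[1/2, -√3/2], [√3/2, 1/2]]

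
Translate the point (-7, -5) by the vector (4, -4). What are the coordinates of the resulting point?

Translation by (4, -4) (homogeneous matrix [[1, 0, 4], [0, 1, -4], [0, 0, 1]]):
x' = -7 + 4 = -3
y' = -5 + -4 = -9
Result: (-3, -9)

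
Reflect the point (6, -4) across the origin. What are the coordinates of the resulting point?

Reflection across origin: (6, -4) → (-6, 4)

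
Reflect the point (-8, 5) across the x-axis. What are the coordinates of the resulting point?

Reflection across x-axis: (-8, 5) → (-8, -5)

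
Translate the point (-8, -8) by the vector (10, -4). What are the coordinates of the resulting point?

Translation by (10, -4) (homogeneous matrix [[1, 0, 10], [0, 1, -4], [0, 0, 1]]):
x' = -8 + 10 = 2
y' = -8 + -4 = -12
Result: (2, -12)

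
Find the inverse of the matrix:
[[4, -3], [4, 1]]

For [[a,b],[c,d]], inverse = (1/det)·[[d,-b],[-c,a]]
det = (4)(1) - (-3)(4) = 4 - -12 = 16
Inverse = (1/16)·[[1, 3], [-4, 4]]
= [[1/16, 3/16], [-1/4, 1/4]]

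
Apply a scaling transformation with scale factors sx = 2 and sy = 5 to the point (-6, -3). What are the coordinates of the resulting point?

Scaling matrix:
[[2, 0], [0, 5]]
Result: (-6 × 2, -3 × 5) = (-12, -15)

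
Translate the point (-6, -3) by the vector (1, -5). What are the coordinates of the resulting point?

Translation by (1, -5) (homogeneous matrix [[1, 0, 1], [0, 1, -5], [0, 0, 1]]):
x' = -6 + 1 = -5
y' = -3 + -5 = -8
Result: (-5, -8)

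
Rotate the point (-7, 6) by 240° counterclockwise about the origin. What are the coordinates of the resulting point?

Rotation matrix for 240°: [[cos 240°, -sin 240°], [sin 240°, cos 240°]] ≈ [[-0.500000, 0.866025], [-0.866025, -0.500000]]
[[-0.500000, 0.866025], [-0.866025, -0.500000]] × [-7, 6]ᵀ ≈ [8.6962, 3.0622]ᵀ
Result: (8.6962, 3.0622)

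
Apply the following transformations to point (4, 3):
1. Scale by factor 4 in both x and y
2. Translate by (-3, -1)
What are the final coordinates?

Step 1: Scale (4, 3) by 4 → (16, 12)
Step 2: Translate by (-3, -1) → (13, 11)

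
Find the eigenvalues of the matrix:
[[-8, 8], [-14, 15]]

Characteristic equation: det(A - λI) = 0
λ² - (trace)λ + (det) = 0
trace = -8 + 15 = 7, det = (-8)(15) - (8)(-14) = -8
λ² - (7)λ + (-8) = 0
λ = (7 ± √((7)² - 4·(-8))) / 2 = (7 ± √81) / 2
Solving: λ = -1, 8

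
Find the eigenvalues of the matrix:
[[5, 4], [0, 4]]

Characteristic equation: det(A - λI) = 0
λ² - (trace)λ + (det) = 0
trace = 5 + 4 = 9, det = (5)(4) - (4)(0) = 20
λ² - (9)λ + (20) = 0
λ = (9 ± √((9)² - 4·(20))) / 2 = (9 ± √1) / 2
Solving: λ = 4, 5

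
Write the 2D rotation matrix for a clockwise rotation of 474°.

Rotation matrix formula: [[cos θ, -sin θ], [sin θ, cos θ]]
A clockwise rotation by 474° is equivalent to a counterclockwise rotation by -474°.
For θ = -474°:
cos(-474°) = -0.4067
sin(-474°) = -0.9135
Result: [[-0.4067, 0.9135], [-0.9135, -0.4067]]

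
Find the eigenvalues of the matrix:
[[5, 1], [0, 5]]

Characteristic equation: det(A - λI) = 0
λ² - (trace)λ + (det) = 0
trace = 5 + 5 = 10, det = (5)(5) - (1)(0) = 25
λ² - (10)λ + (25) = 0
λ = (10 ± √((10)² - 4·(25))) / 2 = (10 ± √0) / 2
Solving: λ = 5, 5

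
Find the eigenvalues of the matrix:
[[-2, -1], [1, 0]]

Characteristic equation: det(A - λI) = 0
λ² - (trace)λ + (det) = 0
trace = -2 + 0 = -2, det = (-2)(0) - (-1)(1) = 1
λ² - (-2)λ + (1) = 0
λ = (-2 ± √((-2)² - 4·(1))) / 2 = (-2 ± √0) / 2
Solving: λ = -1, -1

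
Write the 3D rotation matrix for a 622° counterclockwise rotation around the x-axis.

Rotation matrix for counterclockwise 622° around x-axis:
cos(622°) = -0.1392, sin(622°) = -0.9903
Result: [[1, 0, 0], [0, -0.1392, 0.9903], [0, -0.9903, -0.1392]]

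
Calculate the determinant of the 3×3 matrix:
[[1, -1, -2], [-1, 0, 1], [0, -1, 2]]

Expansion along first row:
det = 1·det([[0,1],[-1,2]]) - -1·det([[-1,1],[0,2]]) + -2·det([[-1,0],[0,-1]])
    = 1·(0·2 - 1·-1) - -1·(-1·2 - 1·0) + -2·(-1·-1 - 0·0)
    = 1·1 - -1·-2 + -2·1
    = 1 + -2 + -2 = -3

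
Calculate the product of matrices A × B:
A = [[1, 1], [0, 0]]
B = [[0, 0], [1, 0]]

Matrix multiplication:
C[0][0] = 1×0 + 1×1 = 1
C[0][1] = 1×0 + 1×0 = 0
C[1][0] = 0×0 + 0×1 = 0
C[1][1] = 0×0 + 0×0 = 0
Result: [[1, 0], [0, 0]]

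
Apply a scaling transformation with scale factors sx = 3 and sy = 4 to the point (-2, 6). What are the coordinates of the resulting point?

Scaling matrix:
[[3, 0], [0, 4]]
Result: (-2 × 3, 6 × 4) = (-6, 24)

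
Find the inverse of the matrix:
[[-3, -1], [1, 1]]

For [[a,b],[c,d]], inverse = (1/det)·[[d,-b],[-c,a]]
det = (-3)(1) - (-1)(1) = -3 - -1 = -2
Inverse = (1/-2)·[[1, 1], [-1, -3]]
= [[-1/2, -1/2], [1/2, 3/2]]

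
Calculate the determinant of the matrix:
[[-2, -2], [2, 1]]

For a 2×2 matrix [[a, b], [c, d]], det = ad - bc
det = (-2)(1) - (-2)(2) = -2 - -4 = 2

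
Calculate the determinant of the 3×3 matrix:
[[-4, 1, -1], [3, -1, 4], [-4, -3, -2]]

Expansion along first row:
det = -4·det([[-1,4],[-3,-2]]) - 1·det([[3,4],[-4,-2]]) + -1·det([[3,-1],[-4,-3]])
    = -4·(-1·-2 - 4·-3) - 1·(3·-2 - 4·-4) + -1·(3·-3 - -1·-4)
    = -4·14 - 1·10 + -1·-13
    = -56 + -10 + 13 = -53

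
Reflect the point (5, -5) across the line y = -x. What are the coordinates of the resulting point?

Reflection across line y = -x: (5, -5) → (5, -5)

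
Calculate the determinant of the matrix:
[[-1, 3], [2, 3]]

For a 2×2 matrix [[a, b], [c, d]], det = ad - bc
det = (-1)(3) - (3)(2) = -3 - 6 = -9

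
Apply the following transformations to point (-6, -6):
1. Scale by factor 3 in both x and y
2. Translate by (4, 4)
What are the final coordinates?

Step 1: Scale (-6, -6) by 3 → (-18, -18)
Step 2: Translate by (4, 4) → (-14, -14)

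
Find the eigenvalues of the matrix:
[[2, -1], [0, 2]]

Characteristic equation: det(A - λI) = 0
λ² - (trace)λ + (det) = 0
trace = 2 + 2 = 4, det = (2)(2) - (-1)(0) = 4
λ² - (4)λ + (4) = 0
λ = (4 ± √((4)² - 4·(4))) / 2 = (4 ± √0) / 2
Solving: λ = 2, 2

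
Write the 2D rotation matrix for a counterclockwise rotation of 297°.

Rotation matrix formula: [[cos θ, -sin θ], [sin θ, cos θ]]
For θ = 297°:
cos(297°) = 0.4540
sin(297°) = -0.8910
Result: [[0.4540, 0.8910], [-0.8910, 0.4540]]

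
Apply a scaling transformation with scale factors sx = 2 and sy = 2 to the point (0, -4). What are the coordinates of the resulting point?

Scaling matrix:
[[2, 0], [0, 2]]
Result: (0 × 2, -4 × 2) = (0, -8)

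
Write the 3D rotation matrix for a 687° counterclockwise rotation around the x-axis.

Rotation matrix for counterclockwise 687° around x-axis:
cos(687°) = 0.8387, sin(687°) = -0.5446
Result: [[1, 0, 0], [0, 0.8387, 0.5446], [0, -0.5446, 0.8387]]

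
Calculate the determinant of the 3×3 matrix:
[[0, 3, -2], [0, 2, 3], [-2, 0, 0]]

Expansion along first row:
det = 0·det([[2,3],[0,0]]) - 3·det([[0,3],[-2,0]]) + -2·det([[0,2],[-2,0]])
    = 0·(2·0 - 3·0) - 3·(0·0 - 3·-2) + -2·(0·0 - 2·-2)
    = 0·0 - 3·6 + -2·4
    = 0 + -18 + -8 = -26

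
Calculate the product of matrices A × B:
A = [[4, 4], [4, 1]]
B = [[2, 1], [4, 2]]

Matrix multiplication:
C[0][0] = 4×2 + 4×4 = 24
C[0][1] = 4×1 + 4×2 = 12
C[1][0] = 4×2 + 1×4 = 12
C[1][1] = 4×1 + 1×2 = 6
Result: [[24, 12], [12, 6]]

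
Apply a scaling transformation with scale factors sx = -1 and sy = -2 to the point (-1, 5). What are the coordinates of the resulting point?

Scaling matrix:
[[-1, 0], [0, -2]]
Result: (-1 × -1, 5 × -2) = (1, -10)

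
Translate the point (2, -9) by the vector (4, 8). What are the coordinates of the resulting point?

Translation by (4, 8) (homogeneous matrix [[1, 0, 4], [0, 1, 8], [0, 0, 1]]):
x' = 2 + 4 = 6
y' = -9 + 8 = -1
Result: (6, -1)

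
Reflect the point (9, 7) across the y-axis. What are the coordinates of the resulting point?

Reflection across y-axis: (9, 7) → (-9, 7)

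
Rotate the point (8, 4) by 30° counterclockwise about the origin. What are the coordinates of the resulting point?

Rotation matrix for 30°: [[cos 30°, -sin 30°], [sin 30°, cos 30°]] ≈ [[0.866025, -0.500000], [0.500000, 0.866025]]
[[0.866025, -0.500000], [0.500000, 0.866025]] × [8, 4]ᵀ ≈ [4.9282, 7.4641]ᵀ
Result: (4.9282, 7.4641)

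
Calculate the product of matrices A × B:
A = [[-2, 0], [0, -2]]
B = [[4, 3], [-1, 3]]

Matrix multiplication:
C[0][0] = -2×4 + 0×-1 = -8
C[0][1] = -2×3 + 0×3 = -6
C[1][0] = 0×4 + -2×-1 = 2
C[1][1] = 0×3 + -2×3 = -6
Result: [[-8, -6], [2, -6]]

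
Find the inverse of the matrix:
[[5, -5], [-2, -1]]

For [[a,b],[c,d]], inverse = (1/det)·[[d,-b],[-c,a]]
det = (5)(-1) - (-5)(-2) = -5 - 10 = -15
Inverse = (1/-15)·[[-1, 5], [2, 5]]
= [[1/15, -1/3], [-2/15, -1/3]]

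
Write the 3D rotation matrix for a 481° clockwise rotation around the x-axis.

Rotation matrix for clockwise 481° around x-axis:
A clockwise rotation by 481° is a counterclockwise rotation by -481°.
cos(-481°) = -0.5150, sin(-481°) = -0.8572
Result: [[1, 0, 0], [0, -0.5150, 0.8572], [0, -0.8572, -0.5150]]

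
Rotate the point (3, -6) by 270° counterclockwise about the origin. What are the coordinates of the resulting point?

Rotation matrix for 270°: [[cos 270°, -sin 270°], [sin 270°, cos 270°]] = [[0, 1], [-1, 0]]
[[0, 1], [-1, 0]] × [3, -6]ᵀ = [-6, -3]ᵀ
Result: (-6, -3)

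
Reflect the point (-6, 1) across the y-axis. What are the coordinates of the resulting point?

Reflection across y-axis: (-6, 1) → (6, 1)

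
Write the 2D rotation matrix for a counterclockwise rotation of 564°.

Rotation matrix formula: [[cos θ, -sin θ], [sin θ, cos θ]]
For θ = 564°:
cos(564°) = -0.9135
sin(564°) = -0.4067
Result: [[-0.9135, 0.4067], [-0.4067, -0.9135]]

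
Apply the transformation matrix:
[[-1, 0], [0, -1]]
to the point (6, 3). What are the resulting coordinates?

Matrix multiplication:
[[-1, 0], [0, -1]] × [6, 3]ᵀ
= [(-1)(6) + (0)(3), (0)(6) + (-1)(3)]ᵀ
= [-6, -3]ᵀ
Result: (-6, -3)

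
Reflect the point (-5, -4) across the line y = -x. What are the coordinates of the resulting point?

Reflection across line y = -x: (-5, -4) → (4, 5)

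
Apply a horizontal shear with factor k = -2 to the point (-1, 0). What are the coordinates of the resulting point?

Shear matrix for horizontal shear with factor k = -2:
[[1, -2], [0, 1]]
Result: (-1, 0) → (-1, 0)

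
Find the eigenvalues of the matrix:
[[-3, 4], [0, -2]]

Characteristic equation: det(A - λI) = 0
λ² - (trace)λ + (det) = 0
trace = -3 + -2 = -5, det = (-3)(-2) - (4)(0) = 6
λ² - (-5)λ + (6) = 0
λ = (-5 ± √((-5)² - 4·(6))) / 2 = (-5 ± √1) / 2
Solving: λ = -3, -2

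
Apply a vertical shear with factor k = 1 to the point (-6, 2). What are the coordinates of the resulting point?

Shear matrix for vertical shear with factor k = 1:
[[1, 0], [1, 1]]
Result: (-6, 2) → (-6, -4)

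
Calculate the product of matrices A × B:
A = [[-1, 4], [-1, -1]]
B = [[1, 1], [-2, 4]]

Matrix multiplication:
C[0][0] = -1×1 + 4×-2 = -9
C[0][1] = -1×1 + 4×4 = 15
C[1][0] = -1×1 + -1×-2 = 1
C[1][1] = -1×1 + -1×4 = -5
Result: [[-9, 15], [1, -5]]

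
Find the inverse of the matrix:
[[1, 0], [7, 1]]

For [[a,b],[c,d]], inverse = (1/det)·[[d,-b],[-c,a]]
det = (1)(1) - (0)(7) = 1 - 0 = 1
Inverse = [[1, 0], [-7, 1]]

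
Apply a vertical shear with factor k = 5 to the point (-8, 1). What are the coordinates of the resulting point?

Shear matrix for vertical shear with factor k = 5:
[[1, 0], [5, 1]]
Result: (-8, 1) → (-8, -39)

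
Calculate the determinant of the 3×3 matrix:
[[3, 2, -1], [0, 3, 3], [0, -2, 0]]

Expansion along first row:
det = 3·det([[3,3],[-2,0]]) - 2·det([[0,3],[0,0]]) + -1·det([[0,3],[0,-2]])
    = 3·(3·0 - 3·-2) - 2·(0·0 - 3·0) + -1·(0·-2 - 3·0)
    = 3·6 - 2·0 + -1·0
    = 18 + 0 + 0 = 18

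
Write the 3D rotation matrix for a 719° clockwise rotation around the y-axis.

Rotation matrix for clockwise 719° around y-axis:
A clockwise rotation by 719° is a counterclockwise rotation by -719°.
cos(-719°) = 0.9998, sin(-719°) = 0.0175
Result: [[0.9998, 0, 0.0175], [0, 1, 0], [-0.0175, 0, 0.9998]]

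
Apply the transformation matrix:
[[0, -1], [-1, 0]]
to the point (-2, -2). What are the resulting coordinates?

Matrix multiplication:
[[0, -1], [-1, 0]] × [-2, -2]ᵀ
= [(0)(-2) + (-1)(-2), (-1)(-2) + (0)(-2)]ᵀ
= [2, 2]ᵀ
Result: (2, 2)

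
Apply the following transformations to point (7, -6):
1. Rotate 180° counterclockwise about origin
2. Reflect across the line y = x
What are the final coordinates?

Step 1: Rotate 180° → (-7, 6)
Step 2: Reflect across line y = x → (6, -7)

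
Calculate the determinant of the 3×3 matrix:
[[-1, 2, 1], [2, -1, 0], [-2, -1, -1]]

Expansion along first row:
det = -1·det([[-1,0],[-1,-1]]) - 2·det([[2,0],[-2,-1]]) + 1·det([[2,-1],[-2,-1]])
    = -1·(-1·-1 - 0·-1) - 2·(2·-1 - 0·-2) + 1·(2·-1 - -1·-2)
    = -1·1 - 2·-2 + 1·-4
    = -1 + 4 + -4 = -1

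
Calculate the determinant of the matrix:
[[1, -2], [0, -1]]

For a 2×2 matrix [[a, b], [c, d]], det = ad - bc
det = (1)(-1) - (-2)(0) = -1 - 0 = -1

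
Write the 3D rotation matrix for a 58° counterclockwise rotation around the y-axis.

Rotation matrix for counterclockwise 58° around y-axis:
cos(58°) = 0.5299, sin(58°) = 0.8480
Result: [[0.5299, 0, 0.8480], [0, 1, 0], [-0.8480, 0, 0.5299]]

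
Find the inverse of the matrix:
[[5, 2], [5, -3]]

For [[a,b],[c,d]], inverse = (1/det)·[[d,-b],[-c,a]]
det = (5)(-3) - (2)(5) = -15 - 10 = -25
Inverse = (1/-25)·[[-3, -2], [-5, 5]]
= [[3/25, 2/25], [1/5, -1/5]]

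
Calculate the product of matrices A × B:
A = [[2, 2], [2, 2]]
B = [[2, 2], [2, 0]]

Matrix multiplication:
C[0][0] = 2×2 + 2×2 = 8
C[0][1] = 2×2 + 2×0 = 4
C[1][0] = 2×2 + 2×2 = 8
C[1][1] = 2×2 + 2×0 = 4
Result: [[8, 4], [8, 4]]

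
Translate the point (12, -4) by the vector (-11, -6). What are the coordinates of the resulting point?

Translation by (-11, -6) (homogeneous matrix [[1, 0, -11], [0, 1, -6], [0, 0, 1]]):
x' = 12 + -11 = 1
y' = -4 + -6 = -10
Result: (1, -10)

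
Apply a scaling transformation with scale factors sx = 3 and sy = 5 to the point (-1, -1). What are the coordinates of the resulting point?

Scaling matrix:
[[3, 0], [0, 5]]
Result: (-1 × 3, -1 × 5) = (-3, -5)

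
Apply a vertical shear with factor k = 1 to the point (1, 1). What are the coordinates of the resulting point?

Shear matrix for vertical shear with factor k = 1:
[[1, 0], [1, 1]]
Result: (1, 1) → (1, 2)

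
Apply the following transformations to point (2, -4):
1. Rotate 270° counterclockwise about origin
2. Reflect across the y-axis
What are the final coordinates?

Step 1: Rotate 270° → (-4, -2)
Step 2: Reflect across y-axis → (4, -2)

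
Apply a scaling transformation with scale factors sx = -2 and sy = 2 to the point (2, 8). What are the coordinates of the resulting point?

Scaling matrix:
[[-2, 0], [0, 2]]
Result: (2 × -2, 8 × 2) = (-4, 16)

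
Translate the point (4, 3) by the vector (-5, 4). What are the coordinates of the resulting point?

Translation by (-5, 4) (homogeneous matrix [[1, 0, -5], [0, 1, 4], [0, 0, 1]]):
x' = 4 + -5 = -1
y' = 3 + 4 = 7
Result: (-1, 7)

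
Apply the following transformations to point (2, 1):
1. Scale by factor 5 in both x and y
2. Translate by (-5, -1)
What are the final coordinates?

Step 1: Scale (2, 1) by 5 → (10, 5)
Step 2: Translate by (-5, -1) → (5, 4)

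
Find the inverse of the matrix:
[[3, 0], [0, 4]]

For [[a,b],[c,d]], inverse = (1/det)·[[d,-b],[-c,a]]
det = (3)(4) - (0)(0) = 12 - 0 = 12
Inverse = (1/12)·[[4, 0], [0, 3]]
= [[1/3, 0], [0, 1/4]]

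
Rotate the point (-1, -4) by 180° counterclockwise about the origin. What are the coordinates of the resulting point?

Rotation matrix for 180°: [[cos 180°, -sin 180°], [sin 180°, cos 180°]] = [[-1, 0], [0, -1]]
[[-1, 0], [0, -1]] × [-1, -4]ᵀ = [1, 4]ᵀ
Result: (1, 4)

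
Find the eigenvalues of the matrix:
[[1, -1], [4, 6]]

Characteristic equation: det(A - λI) = 0
λ² - (trace)λ + (det) = 0
trace = 1 + 6 = 7, det = (1)(6) - (-1)(4) = 10
λ² - (7)λ + (10) = 0
λ = (7 ± √((7)² - 4·(10))) / 2 = (7 ± √9) / 2
Solving: λ = 2, 5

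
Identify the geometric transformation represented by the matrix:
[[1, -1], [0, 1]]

This matrix represents: horizontal shear with factor -1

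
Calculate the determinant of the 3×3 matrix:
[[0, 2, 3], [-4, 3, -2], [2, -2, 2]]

Expansion along first row:
det = 0·det([[3,-2],[-2,2]]) - 2·det([[-4,-2],[2,2]]) + 3·det([[-4,3],[2,-2]])
    = 0·(3·2 - -2·-2) - 2·(-4·2 - -2·2) + 3·(-4·-2 - 3·2)
    = 0·2 - 2·-4 + 3·2
    = 0 + 8 + 6 = 14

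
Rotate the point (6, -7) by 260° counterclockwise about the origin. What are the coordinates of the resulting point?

Rotation matrix for 260°: [[cos 260°, -sin 260°], [sin 260°, cos 260°]] ≈ [[-0.173648, 0.984808], [-0.984808, -0.173648]]
[[-0.173648, 0.984808], [-0.984808, -0.173648]] × [6, -7]ᵀ ≈ [-7.9355, -4.6933]ᵀ
Result: (-7.9355, -4.6933)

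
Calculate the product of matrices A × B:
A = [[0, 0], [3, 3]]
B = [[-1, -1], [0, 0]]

Matrix multiplication:
C[0][0] = 0×-1 + 0×0 = 0
C[0][1] = 0×-1 + 0×0 = 0
C[1][0] = 3×-1 + 3×0 = -3
C[1][1] = 3×-1 + 3×0 = -3
Result: [[0, 0], [-3, -3]]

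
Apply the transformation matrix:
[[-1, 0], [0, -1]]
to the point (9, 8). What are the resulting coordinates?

Matrix multiplication:
[[-1, 0], [0, -1]] × [9, 8]ᵀ
= [(-1)(9) + (0)(8), (0)(9) + (-1)(8)]ᵀ
= [-9, -8]ᵀ
Result: (-9, -8)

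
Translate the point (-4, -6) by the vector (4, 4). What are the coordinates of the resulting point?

Translation by (4, 4) (homogeneous matrix [[1, 0, 4], [0, 1, 4], [0, 0, 1]]):
x' = -4 + 4 = 0
y' = -6 + 4 = -2
Result: (0, -2)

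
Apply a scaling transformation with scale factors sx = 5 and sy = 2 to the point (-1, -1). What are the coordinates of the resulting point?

Scaling matrix:
[[5, 0], [0, 2]]
Result: (-1 × 5, -1 × 2) = (-5, -2)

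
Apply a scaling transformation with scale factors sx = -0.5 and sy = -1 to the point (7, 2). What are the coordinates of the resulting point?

Scaling matrix:
[[-0.50, 0], [0, -1]]
Result: (7 × -0.5, 2 × -1) = (-3.5, -2)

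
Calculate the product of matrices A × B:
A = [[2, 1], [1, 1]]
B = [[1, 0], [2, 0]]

Matrix multiplication:
C[0][0] = 2×1 + 1×2 = 4
C[0][1] = 2×0 + 1×0 = 0
C[1][0] = 1×1 + 1×2 = 3
C[1][1] = 1×0 + 1×0 = 0
Result: [[4, 0], [3, 0]]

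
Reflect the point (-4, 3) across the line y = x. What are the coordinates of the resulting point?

Reflection across line y = x: (-4, 3) → (3, -4)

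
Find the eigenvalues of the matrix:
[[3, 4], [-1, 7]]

Characteristic equation: det(A - λI) = 0
λ² - (trace)λ + (det) = 0
trace = 3 + 7 = 10, det = (3)(7) - (4)(-1) = 25
λ² - (10)λ + (25) = 0
λ = (10 ± √((10)² - 4·(25))) / 2 = (10 ± √0) / 2
Solving: λ = 5, 5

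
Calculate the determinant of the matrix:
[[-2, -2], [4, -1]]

For a 2×2 matrix [[a, b], [c, d]], det = ad - bc
det = (-2)(-1) - (-2)(4) = 2 - -8 = 10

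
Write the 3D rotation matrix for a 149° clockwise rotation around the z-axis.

Rotation matrix for clockwise 149° around z-axis:
A clockwise rotation by 149° is a counterclockwise rotation by -149°.
cos(-149°) = -0.8572, sin(-149°) = -0.5150
Result: [[-0.8572, 0.5150, 0], [-0.5150, -0.8572, 0], [0, 0, 1]]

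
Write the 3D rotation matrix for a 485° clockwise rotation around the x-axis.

Rotation matrix for clockwise 485° around x-axis:
A clockwise rotation by 485° is a counterclockwise rotation by -485°.
cos(-485°) = -0.5736, sin(-485°) = -0.8192
Result: [[1, 0, 0], [0, -0.5736, 0.8192], [0, -0.8192, -0.5736]]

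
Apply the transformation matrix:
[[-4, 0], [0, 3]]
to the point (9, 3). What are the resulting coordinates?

Matrix multiplication:
[[-4, 0], [0, 3]] × [9, 3]ᵀ
= [(-4)(9) + (0)(3), (0)(9) + (3)(3)]ᵀ
= [-36, 9]ᵀ
Result: (-36, 9)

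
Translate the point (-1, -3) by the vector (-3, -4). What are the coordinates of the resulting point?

Translation by (-3, -4) (homogeneous matrix [[1, 0, -3], [0, 1, -4], [0, 0, 1]]):
x' = -1 + -3 = -4
y' = -3 + -4 = -7
Result: (-4, -7)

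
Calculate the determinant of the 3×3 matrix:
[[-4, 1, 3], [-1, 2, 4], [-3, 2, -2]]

Expansion along first row:
det = -4·det([[2,4],[2,-2]]) - 1·det([[-1,4],[-3,-2]]) + 3·det([[-1,2],[-3,2]])
    = -4·(2·-2 - 4·2) - 1·(-1·-2 - 4·-3) + 3·(-1·2 - 2·-3)
    = -4·-12 - 1·14 + 3·4
    = 48 + -14 + 12 = 46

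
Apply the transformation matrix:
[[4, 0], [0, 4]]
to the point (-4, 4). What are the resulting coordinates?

Matrix multiplication:
[[4, 0], [0, 4]] × [-4, 4]ᵀ
= [(4)(-4) + (0)(4), (0)(-4) + (4)(4)]ᵀ
= [-16, 16]ᵀ
Result: (-16, 16)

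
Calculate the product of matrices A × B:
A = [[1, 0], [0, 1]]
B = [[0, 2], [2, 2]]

Matrix multiplication:
C[0][0] = 1×0 + 0×2 = 0
C[0][1] = 1×2 + 0×2 = 2
C[1][0] = 0×0 + 1×2 = 2
C[1][1] = 0×2 + 1×2 = 2
Result: [[0, 2], [2, 2]]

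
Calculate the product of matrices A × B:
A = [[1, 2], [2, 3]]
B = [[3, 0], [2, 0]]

Matrix multiplication:
C[0][0] = 1×3 + 2×2 = 7
C[0][1] = 1×0 + 2×0 = 0
C[1][0] = 2×3 + 3×2 = 12
C[1][1] = 2×0 + 3×0 = 0
Result: [[7, 0], [12, 0]]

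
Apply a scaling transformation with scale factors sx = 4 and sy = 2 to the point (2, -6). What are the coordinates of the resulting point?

Scaling matrix:
[[4, 0], [0, 2]]
Result: (2 × 4, -6 × 2) = (8, -12)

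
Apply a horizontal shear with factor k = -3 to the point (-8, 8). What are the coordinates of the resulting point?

Shear matrix for horizontal shear with factor k = -3:
[[1, -3], [0, 1]]
Result: (-8, 8) → (-32, 8)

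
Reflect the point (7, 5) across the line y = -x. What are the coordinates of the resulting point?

Reflection across line y = -x: (7, 5) → (-5, -7)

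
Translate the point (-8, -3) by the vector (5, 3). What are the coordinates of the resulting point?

Translation by (5, 3) (homogeneous matrix [[1, 0, 5], [0, 1, 3], [0, 0, 1]]):
x' = -8 + 5 = -3
y' = -3 + 3 = 0
Result: (-3, 0)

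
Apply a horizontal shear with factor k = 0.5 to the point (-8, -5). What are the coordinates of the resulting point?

Shear matrix for horizontal shear with factor k = 0.5:
[[1, 0.50], [0, 1]]
Result: (-8, -5) → (-10.5, -5)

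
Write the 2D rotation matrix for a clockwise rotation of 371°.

Rotation matrix formula: [[cos θ, -sin θ], [sin θ, cos θ]]
A clockwise rotation by 371° is equivalent to a counterclockwise rotation by -371°.
For θ = -371°:
cos(-371°) = 0.9816
sin(-371°) = -0.1908
Result: [[0.9816, 0.1908], [-0.1908, 0.9816]]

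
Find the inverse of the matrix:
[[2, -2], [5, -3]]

For [[a,b],[c,d]], inverse = (1/det)·[[d,-b],[-c,a]]
det = (2)(-3) - (-2)(5) = -6 - -10 = 4
Inverse = (1/4)·[[-3, 2], [-5, 2]]
= [[-3/4, 1/2], [-5/4, 1/2]]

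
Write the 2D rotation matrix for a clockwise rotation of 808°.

Rotation matrix formula: [[cos θ, -sin θ], [sin θ, cos θ]]
A clockwise rotation by 808° is equivalent to a counterclockwise rotation by -808°.
For θ = -808°:
cos(-808°) = 0.0349
sin(-808°) = -0.9994
Result: [[0.0349, 0.9994], [-0.9994, 0.0349]]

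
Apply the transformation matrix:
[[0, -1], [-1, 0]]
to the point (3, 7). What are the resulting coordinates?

Matrix multiplication:
[[0, -1], [-1, 0]] × [3, 7]ᵀ
= [(0)(3) + (-1)(7), (-1)(3) + (0)(7)]ᵀ
= [-7, -3]ᵀ
Result: (-7, -3)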